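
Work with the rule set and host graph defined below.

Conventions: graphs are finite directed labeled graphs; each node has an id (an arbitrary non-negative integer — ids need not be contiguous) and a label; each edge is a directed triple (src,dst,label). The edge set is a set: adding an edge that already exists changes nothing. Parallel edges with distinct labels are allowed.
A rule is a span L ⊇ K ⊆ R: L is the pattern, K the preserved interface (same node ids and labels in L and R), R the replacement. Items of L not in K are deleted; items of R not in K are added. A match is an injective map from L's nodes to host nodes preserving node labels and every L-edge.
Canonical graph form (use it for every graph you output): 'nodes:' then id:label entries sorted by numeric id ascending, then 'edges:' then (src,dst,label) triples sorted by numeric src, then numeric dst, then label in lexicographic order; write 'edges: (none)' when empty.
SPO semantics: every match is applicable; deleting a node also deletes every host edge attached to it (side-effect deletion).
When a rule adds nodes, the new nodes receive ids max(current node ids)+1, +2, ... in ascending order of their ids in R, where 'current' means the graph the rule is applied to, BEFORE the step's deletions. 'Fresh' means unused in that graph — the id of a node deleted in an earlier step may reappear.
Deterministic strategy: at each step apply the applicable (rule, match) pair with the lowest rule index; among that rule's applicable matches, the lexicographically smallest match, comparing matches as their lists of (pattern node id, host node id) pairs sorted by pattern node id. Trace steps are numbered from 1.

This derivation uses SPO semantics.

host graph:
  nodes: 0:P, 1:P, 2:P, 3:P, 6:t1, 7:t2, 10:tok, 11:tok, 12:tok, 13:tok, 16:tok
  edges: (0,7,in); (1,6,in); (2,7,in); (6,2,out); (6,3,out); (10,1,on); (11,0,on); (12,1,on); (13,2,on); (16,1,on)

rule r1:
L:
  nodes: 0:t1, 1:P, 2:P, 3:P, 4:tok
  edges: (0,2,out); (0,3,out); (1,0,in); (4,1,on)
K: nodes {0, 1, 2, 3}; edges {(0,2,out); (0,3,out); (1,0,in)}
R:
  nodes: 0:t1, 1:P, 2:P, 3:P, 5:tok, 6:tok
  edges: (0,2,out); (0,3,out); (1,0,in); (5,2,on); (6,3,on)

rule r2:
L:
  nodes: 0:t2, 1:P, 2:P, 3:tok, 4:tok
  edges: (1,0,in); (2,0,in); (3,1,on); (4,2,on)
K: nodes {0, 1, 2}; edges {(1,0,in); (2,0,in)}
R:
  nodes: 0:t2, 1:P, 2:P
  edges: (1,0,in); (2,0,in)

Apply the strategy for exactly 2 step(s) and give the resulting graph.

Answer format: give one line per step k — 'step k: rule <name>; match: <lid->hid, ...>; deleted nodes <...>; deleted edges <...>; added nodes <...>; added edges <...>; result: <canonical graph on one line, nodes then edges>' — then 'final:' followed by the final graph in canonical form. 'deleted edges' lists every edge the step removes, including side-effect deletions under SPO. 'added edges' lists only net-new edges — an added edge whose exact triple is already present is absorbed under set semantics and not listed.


step 1: rule r1; match: 0->6, 1->1, 2->2, 3->3, 4->10; deleted nodes 10; deleted edges (10,1,on); added nodes 17, 18; added edges (17,2,on); (18,3,on); result: nodes: 0:P, 1:P, 2:P, 3:P, 6:t1, 7:t2, 11:tok, 12:tok, 13:tok, 16:tok, 17:tok, 18:tok edges: (0,7,in); (1,6,in); (2,7,in); (6,2,out); (6,3,out); (11,0,on); (12,1,on); (13,2,on); (16,1,on); (17,2,on); (18,3,on)
step 2: rule r1; match: 0->6, 1->1, 2->2, 3->3, 4->12; deleted nodes 12; deleted edges (12,1,on); added nodes 19, 20; added edges (19,2,on); (20,3,on); result: nodes: 0:P, 1:P, 2:P, 3:P, 6:t1, 7:t2, 11:tok, 13:tok, 16:tok, 17:tok, 18:tok, 19:tok, 20:tok edges: (0,7,in); (1,6,in); (2,7,in); (6,2,out); (6,3,out); (11,0,on); (13,2,on); (16,1,on); (17,2,on); (18,3,on); (19,2,on); (20,3,on)
final:
nodes: 0:P, 1:P, 2:P, 3:P, 6:t1, 7:t2, 11:tok, 13:tok, 16:tok, 17:tok, 18:tok, 19:tok, 20:tok
edges: (0,7,in); (1,6,in); (2,7,in); (6,2,out); (6,3,out); (11,0,on); (13,2,on); (16,1,on); (17,2,on); (18,3,on); (19,2,on); (20,3,on)


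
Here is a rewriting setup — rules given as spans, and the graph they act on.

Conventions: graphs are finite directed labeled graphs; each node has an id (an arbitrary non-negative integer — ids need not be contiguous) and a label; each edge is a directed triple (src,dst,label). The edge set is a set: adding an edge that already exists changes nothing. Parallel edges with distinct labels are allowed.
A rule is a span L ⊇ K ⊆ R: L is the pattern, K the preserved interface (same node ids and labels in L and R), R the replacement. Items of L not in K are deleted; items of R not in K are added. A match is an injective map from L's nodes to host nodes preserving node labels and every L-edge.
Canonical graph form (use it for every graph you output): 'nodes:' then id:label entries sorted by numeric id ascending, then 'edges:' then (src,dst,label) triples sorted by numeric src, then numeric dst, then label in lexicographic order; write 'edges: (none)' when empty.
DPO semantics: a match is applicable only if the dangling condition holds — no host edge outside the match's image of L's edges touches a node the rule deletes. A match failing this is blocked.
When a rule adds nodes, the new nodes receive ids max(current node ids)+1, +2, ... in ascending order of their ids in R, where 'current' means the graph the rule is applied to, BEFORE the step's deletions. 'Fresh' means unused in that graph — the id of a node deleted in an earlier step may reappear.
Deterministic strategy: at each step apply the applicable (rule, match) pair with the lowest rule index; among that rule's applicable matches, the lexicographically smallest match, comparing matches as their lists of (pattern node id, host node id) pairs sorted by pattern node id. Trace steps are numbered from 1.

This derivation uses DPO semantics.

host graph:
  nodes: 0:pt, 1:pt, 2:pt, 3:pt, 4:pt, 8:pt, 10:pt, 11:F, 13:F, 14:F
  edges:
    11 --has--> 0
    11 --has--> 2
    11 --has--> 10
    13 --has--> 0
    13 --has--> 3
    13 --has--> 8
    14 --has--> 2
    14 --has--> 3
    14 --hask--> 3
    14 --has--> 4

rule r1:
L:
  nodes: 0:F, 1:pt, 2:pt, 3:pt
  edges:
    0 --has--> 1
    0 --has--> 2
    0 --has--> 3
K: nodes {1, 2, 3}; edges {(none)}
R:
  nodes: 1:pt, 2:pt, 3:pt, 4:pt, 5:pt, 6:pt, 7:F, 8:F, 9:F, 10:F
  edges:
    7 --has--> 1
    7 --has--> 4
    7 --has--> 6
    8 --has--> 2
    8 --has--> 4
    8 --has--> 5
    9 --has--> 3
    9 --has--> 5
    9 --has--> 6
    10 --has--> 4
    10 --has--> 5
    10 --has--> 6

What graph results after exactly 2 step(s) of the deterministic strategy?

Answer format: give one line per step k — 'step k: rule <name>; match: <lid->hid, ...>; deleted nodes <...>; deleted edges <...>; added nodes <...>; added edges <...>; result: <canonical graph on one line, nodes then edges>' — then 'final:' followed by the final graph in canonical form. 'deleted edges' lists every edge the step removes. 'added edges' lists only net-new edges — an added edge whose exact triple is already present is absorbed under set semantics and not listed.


step 1: rule r1; match: 0->11, 1->0, 2->2, 3->10; deleted nodes 11; deleted edges (11,0,has); (11,2,has); (11,10,has); added nodes 15, 16, 17, 18, 19, 20, 21; added edges (18,0,has); (18,15,has); (18,17,has); (19,2,has); (19,15,has); (19,16,has); (20,10,has); (20,16,has); (20,17,has); (21,15,has); (21,16,has); (21,17,has); result: nodes: 0:pt, 1:pt, 2:pt, 3:pt, 4:pt, 8:pt, 10:pt, 13:F, 14:F, 15:pt, 16:pt, 17:pt, 18:F, 19:F, 20:F, 21:F edges: (13,0,has); (13,3,has); (13,8,has); (14,2,has); (14,3,has); (14,3,hask); (14,4,has); (18,0,has); (18,15,has); (18,17,has); (19,2,has); (19,15,has); (19,16,has); (20,10,has); (20,16,has); (20,17,has); (21,15,has); (21,16,has); (21,17,has)
step 2: rule r1; match: 0->13, 1->0, 2->3, 3->8; deleted nodes 13; deleted edges (13,0,has); (13,3,has); (13,8,has); added nodes 22, 23, 24, 25, 26, 27, 28; added edges (25,0,has); (25,22,has); (25,24,has); (26,3,has); (26,22,has); (26,23,has); (27,8,has); (27,23,has); (27,24,has); (28,22,has); (28,23,has); (28,24,has); result: nodes: 0:pt, 1:pt, 2:pt, 3:pt, 4:pt, 8:pt, 10:pt, 14:F, 15:pt, 16:pt, 17:pt, 18:F, 19:F, 20:F, 21:F, 22:pt, 23:pt, 24:pt, 25:F, 26:F, 27:F, 28:F edges: (14,2,has); (14,3,has); (14,3,hask); (14,4,has); (18,0,has); (18,15,has); (18,17,has); (19,2,has); (19,15,has); (19,16,has); (20,10,has); (20,16,has); (20,17,has); (21,15,has); (21,16,has); (21,17,has); (25,0,has); (25,22,has); (25,24,has); (26,3,has); (26,22,has); (26,23,has); (27,8,has); (27,23,has); (27,24,has); (28,22,has); (28,23,has); (28,24,has)
final:
nodes: 0:pt, 1:pt, 2:pt, 3:pt, 4:pt, 8:pt, 10:pt, 14:F, 15:pt, 16:pt, 17:pt, 18:F, 19:F, 20:F, 21:F, 22:pt, 23:pt, 24:pt, 25:F, 26:F, 27:F, 28:F
edges: (14,2,has); (14,3,has); (14,3,hask); (14,4,has); (18,0,has); (18,15,has); (18,17,has); (19,2,has); (19,15,has); (19,16,has); (20,10,has); (20,16,has); (20,17,has); (21,15,has); (21,16,has); (21,17,has); (25,0,has); (25,22,has); (25,24,has); (26,3,has); (26,22,has); (26,23,has); (27,8,has); (27,23,has); (27,24,has); (28,22,has); (28,23,has); (28,24,has)


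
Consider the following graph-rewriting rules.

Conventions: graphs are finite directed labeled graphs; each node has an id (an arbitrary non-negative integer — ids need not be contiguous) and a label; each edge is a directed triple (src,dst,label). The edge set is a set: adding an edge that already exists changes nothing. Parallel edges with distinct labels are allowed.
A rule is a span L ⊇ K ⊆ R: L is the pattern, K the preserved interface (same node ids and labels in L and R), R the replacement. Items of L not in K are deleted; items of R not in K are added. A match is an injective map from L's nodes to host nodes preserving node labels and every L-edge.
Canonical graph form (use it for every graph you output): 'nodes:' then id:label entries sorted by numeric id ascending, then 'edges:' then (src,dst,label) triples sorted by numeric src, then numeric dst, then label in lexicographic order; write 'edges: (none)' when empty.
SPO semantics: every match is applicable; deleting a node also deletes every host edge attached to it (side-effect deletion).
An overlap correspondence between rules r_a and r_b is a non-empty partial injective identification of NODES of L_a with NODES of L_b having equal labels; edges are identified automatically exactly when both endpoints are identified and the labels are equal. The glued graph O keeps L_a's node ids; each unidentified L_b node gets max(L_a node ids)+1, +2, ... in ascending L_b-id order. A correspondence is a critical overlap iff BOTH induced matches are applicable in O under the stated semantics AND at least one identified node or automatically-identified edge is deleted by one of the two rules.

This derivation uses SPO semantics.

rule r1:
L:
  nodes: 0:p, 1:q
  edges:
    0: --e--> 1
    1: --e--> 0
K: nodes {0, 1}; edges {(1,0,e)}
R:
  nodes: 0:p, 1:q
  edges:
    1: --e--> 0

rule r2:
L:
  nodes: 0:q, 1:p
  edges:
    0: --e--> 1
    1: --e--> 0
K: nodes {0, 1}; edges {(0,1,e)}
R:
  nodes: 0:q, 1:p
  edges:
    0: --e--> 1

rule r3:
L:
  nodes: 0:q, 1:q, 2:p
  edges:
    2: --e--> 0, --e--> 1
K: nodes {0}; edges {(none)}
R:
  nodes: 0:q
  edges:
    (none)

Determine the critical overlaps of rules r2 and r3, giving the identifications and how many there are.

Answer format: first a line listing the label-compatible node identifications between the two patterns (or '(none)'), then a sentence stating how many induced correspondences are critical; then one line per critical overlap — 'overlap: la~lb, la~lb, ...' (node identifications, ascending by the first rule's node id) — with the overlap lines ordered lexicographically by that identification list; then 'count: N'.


label-compatible node identifications between L(r2) and L(r3): 0~0, 0~1, 1~2
4 of the induced correspondences are critical overlaps of r2 and r3.
overlap: 0~0, 1~2
overlap: 0~1
overlap: 0~1, 1~2
overlap: 1~2
count: 4


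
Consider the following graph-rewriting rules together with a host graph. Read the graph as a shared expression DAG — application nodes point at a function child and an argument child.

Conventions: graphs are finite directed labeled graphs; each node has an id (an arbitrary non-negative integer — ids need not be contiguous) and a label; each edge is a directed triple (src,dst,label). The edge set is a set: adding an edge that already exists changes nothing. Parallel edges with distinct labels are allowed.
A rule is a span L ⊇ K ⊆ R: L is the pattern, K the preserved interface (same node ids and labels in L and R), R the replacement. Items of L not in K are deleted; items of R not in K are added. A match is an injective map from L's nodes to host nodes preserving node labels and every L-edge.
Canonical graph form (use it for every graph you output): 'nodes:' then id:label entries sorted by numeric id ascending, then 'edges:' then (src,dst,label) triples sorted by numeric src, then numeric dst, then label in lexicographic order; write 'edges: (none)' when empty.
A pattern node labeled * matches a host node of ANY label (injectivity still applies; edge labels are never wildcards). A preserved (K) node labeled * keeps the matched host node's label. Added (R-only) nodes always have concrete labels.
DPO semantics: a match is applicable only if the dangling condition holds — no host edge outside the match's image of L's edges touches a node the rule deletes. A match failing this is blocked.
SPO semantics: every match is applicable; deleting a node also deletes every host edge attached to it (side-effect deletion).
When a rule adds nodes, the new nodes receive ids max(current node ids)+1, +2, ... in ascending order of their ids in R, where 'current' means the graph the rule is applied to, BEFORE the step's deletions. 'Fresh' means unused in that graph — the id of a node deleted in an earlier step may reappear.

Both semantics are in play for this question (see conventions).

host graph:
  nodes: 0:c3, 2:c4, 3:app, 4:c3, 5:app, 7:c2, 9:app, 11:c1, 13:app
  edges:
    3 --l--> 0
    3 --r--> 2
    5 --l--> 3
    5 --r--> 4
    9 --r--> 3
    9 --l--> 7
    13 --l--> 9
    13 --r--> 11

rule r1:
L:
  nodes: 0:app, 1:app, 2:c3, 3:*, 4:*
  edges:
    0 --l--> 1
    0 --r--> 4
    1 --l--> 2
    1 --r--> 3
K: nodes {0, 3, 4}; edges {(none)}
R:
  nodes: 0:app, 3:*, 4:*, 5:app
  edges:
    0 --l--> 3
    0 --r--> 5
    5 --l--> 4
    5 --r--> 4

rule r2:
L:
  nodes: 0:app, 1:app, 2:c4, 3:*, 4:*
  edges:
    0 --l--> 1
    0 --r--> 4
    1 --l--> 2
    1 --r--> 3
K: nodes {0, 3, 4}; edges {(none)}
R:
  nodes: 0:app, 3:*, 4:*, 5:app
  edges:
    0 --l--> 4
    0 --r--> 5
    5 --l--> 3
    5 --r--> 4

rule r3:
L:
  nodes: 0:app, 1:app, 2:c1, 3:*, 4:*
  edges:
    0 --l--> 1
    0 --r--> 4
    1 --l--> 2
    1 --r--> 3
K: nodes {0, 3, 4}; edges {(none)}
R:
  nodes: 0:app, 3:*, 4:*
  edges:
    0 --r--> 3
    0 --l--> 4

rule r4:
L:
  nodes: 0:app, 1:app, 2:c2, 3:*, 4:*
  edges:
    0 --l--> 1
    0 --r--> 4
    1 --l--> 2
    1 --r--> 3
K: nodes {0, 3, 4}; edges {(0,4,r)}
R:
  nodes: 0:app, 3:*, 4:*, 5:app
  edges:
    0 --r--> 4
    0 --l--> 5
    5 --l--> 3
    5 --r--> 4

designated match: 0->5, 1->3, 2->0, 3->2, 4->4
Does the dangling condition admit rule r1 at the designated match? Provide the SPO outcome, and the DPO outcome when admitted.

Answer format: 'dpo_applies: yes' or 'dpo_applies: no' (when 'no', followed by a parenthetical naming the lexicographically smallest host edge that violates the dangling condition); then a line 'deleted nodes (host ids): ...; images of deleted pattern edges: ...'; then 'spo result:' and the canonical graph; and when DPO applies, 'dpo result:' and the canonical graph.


dpo_applies: no
(the rule deletes node 3, which keeps host edge (9,3,r) outside the match image — the dangling condition fails, DPO blocks; SPO proceeds and side-deletes such edges)
deleted nodes (host ids): 0, 3; images of deleted pattern edges: (3,0,l); (3,2,r); (5,3,l); (5,4,r)
spo result:
nodes: 2:c4, 4:c3, 5:app, 7:c2, 9:app, 11:c1, 13:app, 14:app
edges: (5,2,l); (5,14,r); (9,7,l); (13,9,l); (13,11,r); (14,4,l); (14,4,r)


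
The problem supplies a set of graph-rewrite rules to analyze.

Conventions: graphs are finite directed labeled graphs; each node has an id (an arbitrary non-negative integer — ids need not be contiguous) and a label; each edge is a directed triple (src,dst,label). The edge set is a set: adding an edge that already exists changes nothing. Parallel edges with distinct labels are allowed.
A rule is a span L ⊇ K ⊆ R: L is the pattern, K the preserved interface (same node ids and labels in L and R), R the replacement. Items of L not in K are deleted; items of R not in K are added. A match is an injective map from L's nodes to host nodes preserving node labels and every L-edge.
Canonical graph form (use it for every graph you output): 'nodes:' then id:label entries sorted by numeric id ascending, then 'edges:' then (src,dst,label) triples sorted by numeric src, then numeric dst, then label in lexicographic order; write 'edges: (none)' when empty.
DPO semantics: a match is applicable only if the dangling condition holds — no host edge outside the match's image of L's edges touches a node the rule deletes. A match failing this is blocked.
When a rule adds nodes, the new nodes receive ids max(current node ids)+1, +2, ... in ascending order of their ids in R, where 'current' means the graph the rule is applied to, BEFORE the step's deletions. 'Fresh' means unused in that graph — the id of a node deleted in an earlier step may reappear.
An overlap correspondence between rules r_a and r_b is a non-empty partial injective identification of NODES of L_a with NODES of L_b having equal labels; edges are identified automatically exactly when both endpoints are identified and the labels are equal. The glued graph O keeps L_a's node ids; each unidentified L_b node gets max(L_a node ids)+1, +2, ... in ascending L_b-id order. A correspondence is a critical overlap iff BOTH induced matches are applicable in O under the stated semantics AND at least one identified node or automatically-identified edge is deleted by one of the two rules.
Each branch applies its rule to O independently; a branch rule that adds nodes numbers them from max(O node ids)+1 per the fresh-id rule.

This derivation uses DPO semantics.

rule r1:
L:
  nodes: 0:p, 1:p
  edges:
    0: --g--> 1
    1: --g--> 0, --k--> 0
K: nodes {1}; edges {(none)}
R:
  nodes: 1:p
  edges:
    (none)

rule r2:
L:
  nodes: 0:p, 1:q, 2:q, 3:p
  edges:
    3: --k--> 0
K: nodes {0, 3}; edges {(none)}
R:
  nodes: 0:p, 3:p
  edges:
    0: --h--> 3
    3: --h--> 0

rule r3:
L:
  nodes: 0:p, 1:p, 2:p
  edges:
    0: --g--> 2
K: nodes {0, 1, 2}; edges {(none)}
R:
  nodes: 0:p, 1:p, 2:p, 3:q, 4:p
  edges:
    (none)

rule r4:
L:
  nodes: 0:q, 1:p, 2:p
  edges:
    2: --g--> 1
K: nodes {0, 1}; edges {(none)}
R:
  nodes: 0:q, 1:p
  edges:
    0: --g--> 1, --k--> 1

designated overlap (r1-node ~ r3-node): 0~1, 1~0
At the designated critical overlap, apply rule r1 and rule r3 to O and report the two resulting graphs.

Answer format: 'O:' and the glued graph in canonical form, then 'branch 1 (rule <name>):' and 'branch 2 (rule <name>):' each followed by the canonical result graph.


O:
nodes: 0:p, 1:p, 2:p
edges: (0,1,g); (1,0,g); (1,0,k); (1,2,g)
branch 1 (rule r1):
nodes: 1:p, 2:p
edges: (1,2,g)
branch 2 (rule r3):
nodes: 0:p, 1:p, 2:p, 3:q, 4:p
edges: (0,1,g); (1,0,g); (1,0,k)


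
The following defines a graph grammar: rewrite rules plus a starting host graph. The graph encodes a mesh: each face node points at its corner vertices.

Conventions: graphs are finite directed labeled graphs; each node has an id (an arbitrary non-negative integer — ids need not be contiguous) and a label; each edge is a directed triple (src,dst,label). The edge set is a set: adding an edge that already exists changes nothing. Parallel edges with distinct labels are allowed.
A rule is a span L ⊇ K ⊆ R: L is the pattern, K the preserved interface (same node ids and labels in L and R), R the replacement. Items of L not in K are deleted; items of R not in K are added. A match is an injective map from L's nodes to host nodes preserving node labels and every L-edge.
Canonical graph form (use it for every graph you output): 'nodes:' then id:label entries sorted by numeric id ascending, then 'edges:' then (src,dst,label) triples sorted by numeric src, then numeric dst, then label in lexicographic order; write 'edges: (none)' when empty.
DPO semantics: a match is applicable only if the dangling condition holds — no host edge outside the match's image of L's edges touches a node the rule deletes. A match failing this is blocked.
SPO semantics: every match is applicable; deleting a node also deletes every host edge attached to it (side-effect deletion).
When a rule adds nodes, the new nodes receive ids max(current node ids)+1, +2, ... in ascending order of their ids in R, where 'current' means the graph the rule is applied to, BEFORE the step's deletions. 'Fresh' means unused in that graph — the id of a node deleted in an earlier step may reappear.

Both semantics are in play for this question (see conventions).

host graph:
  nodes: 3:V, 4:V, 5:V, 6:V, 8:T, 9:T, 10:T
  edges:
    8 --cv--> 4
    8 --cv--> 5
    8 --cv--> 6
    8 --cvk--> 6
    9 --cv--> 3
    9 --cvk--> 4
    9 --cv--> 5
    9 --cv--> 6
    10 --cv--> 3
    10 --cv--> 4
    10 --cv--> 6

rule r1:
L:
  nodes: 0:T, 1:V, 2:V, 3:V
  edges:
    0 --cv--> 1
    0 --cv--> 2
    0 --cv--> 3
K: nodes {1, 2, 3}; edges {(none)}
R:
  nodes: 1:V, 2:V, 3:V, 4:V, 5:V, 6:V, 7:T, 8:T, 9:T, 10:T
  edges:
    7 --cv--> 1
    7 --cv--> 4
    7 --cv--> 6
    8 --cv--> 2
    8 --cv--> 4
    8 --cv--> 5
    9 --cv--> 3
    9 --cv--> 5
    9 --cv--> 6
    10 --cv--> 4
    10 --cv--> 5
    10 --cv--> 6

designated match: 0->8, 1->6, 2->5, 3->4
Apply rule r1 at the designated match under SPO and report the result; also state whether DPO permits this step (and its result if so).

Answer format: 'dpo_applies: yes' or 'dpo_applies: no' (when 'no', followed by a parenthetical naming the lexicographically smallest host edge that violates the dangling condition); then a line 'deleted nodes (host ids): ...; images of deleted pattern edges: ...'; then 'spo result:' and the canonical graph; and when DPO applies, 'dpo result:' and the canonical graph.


dpo_applies: no
(the rule deletes node 8, which keeps host edge (8,6,cvk) outside the match image — the dangling condition fails, DPO blocks; SPO proceeds and side-deletes such edges)
deleted nodes (host ids): 8; images of deleted pattern edges: (8,4,cv); (8,5,cv); (8,6,cv)
spo result:
nodes: 3:V, 4:V, 5:V, 6:V, 9:T, 10:T, 11:V, 12:V, 13:V, 14:T, 15:T, 16:T, 17:T
edges: (9,3,cv); (9,4,cvk); (9,5,cv); (9,6,cv); (10,3,cv); (10,4,cv); (10,6,cv); (14,6,cv); (14,11,cv); (14,13,cv); (15,5,cv); (15,11,cv); (15,12,cv); (16,4,cv); (16,12,cv); (16,13,cv); (17,11,cv); (17,12,cv); (17,13,cv)


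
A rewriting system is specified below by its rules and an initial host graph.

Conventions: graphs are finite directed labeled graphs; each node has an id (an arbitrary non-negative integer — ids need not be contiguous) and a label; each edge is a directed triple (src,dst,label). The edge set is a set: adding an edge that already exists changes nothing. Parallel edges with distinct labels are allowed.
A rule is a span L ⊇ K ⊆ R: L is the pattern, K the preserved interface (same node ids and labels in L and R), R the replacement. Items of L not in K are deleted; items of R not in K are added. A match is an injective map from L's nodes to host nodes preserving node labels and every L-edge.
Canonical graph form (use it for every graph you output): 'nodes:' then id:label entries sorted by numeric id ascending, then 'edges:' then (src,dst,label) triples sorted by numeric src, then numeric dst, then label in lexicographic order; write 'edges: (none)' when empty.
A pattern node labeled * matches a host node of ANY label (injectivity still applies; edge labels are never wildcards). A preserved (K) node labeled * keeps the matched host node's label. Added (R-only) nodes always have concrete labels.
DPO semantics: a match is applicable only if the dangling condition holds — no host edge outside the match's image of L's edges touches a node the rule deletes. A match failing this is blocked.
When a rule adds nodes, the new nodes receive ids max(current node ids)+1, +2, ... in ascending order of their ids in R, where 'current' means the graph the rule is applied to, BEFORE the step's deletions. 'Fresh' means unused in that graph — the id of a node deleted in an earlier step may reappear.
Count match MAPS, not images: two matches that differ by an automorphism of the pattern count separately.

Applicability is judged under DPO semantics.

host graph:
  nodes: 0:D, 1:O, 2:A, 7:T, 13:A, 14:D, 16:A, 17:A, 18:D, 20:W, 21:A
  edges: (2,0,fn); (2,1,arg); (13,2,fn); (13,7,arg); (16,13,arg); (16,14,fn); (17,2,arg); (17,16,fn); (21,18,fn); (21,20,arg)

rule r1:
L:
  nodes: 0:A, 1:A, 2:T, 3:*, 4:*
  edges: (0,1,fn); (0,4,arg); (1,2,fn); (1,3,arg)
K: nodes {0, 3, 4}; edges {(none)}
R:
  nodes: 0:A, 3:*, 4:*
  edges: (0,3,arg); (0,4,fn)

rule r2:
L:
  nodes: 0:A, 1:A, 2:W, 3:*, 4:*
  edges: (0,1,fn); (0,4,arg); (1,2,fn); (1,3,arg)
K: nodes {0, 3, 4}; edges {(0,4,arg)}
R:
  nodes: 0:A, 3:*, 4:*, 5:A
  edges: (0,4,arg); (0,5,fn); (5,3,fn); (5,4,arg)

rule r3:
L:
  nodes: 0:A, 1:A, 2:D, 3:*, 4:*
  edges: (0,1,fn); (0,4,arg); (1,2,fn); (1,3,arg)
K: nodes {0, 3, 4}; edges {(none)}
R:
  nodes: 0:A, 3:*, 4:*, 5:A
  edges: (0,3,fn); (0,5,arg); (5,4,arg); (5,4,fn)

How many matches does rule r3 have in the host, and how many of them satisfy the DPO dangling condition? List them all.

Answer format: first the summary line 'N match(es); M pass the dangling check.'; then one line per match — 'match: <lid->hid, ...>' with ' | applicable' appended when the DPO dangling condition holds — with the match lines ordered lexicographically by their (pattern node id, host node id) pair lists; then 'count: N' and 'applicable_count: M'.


2 match(es); 1 pass the dangling check.
match: 0->13, 1->2, 2->0, 3->1, 4->7
match: 0->17, 1->16, 2->14, 3->13, 4->2 | applicable
count: 2
applicable_count: 1


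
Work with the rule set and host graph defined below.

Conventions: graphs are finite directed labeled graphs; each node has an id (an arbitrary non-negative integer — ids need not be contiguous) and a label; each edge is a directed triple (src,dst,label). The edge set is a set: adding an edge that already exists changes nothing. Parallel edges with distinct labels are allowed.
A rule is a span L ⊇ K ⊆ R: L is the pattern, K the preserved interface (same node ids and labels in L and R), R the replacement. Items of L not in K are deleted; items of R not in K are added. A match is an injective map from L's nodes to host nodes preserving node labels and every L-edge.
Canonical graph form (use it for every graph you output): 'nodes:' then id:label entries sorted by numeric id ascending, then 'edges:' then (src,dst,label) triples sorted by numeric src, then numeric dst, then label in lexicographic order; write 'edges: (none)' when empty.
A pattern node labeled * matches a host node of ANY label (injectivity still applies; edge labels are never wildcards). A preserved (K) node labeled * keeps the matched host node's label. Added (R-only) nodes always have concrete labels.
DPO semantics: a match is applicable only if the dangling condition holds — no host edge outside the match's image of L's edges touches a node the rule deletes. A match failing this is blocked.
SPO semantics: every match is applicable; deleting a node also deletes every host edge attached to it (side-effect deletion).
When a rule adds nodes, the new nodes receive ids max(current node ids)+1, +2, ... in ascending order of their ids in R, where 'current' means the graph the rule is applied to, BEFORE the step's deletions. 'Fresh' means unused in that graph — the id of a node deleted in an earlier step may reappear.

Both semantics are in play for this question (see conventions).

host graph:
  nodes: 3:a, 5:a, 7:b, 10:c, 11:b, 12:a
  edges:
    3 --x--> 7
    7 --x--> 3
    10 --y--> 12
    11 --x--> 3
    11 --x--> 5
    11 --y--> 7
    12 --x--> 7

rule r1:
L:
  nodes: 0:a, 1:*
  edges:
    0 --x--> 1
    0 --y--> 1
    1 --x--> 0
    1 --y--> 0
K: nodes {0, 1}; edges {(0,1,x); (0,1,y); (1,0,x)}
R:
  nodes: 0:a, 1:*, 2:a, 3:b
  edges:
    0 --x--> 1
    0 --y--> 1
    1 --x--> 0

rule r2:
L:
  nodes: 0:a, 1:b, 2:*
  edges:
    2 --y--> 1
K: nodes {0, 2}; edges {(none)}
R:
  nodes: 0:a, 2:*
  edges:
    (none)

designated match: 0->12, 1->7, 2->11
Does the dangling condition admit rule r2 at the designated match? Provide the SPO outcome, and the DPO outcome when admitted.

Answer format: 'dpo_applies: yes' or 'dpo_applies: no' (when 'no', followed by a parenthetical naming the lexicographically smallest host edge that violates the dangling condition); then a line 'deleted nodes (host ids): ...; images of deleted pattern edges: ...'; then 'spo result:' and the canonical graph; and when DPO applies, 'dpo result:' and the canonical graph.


dpo_applies: no
(the rule deletes node 7, which keeps host edge (3,7,x) outside the match image — the dangling condition fails, DPO blocks; SPO proceeds and side-deletes such edges)
deleted nodes (host ids): 7; images of deleted pattern edges: (11,7,y)
spo result:
nodes: 3:a, 5:a, 10:c, 11:b, 12:a
edges: (10,12,y); (11,3,x); (11,5,x)


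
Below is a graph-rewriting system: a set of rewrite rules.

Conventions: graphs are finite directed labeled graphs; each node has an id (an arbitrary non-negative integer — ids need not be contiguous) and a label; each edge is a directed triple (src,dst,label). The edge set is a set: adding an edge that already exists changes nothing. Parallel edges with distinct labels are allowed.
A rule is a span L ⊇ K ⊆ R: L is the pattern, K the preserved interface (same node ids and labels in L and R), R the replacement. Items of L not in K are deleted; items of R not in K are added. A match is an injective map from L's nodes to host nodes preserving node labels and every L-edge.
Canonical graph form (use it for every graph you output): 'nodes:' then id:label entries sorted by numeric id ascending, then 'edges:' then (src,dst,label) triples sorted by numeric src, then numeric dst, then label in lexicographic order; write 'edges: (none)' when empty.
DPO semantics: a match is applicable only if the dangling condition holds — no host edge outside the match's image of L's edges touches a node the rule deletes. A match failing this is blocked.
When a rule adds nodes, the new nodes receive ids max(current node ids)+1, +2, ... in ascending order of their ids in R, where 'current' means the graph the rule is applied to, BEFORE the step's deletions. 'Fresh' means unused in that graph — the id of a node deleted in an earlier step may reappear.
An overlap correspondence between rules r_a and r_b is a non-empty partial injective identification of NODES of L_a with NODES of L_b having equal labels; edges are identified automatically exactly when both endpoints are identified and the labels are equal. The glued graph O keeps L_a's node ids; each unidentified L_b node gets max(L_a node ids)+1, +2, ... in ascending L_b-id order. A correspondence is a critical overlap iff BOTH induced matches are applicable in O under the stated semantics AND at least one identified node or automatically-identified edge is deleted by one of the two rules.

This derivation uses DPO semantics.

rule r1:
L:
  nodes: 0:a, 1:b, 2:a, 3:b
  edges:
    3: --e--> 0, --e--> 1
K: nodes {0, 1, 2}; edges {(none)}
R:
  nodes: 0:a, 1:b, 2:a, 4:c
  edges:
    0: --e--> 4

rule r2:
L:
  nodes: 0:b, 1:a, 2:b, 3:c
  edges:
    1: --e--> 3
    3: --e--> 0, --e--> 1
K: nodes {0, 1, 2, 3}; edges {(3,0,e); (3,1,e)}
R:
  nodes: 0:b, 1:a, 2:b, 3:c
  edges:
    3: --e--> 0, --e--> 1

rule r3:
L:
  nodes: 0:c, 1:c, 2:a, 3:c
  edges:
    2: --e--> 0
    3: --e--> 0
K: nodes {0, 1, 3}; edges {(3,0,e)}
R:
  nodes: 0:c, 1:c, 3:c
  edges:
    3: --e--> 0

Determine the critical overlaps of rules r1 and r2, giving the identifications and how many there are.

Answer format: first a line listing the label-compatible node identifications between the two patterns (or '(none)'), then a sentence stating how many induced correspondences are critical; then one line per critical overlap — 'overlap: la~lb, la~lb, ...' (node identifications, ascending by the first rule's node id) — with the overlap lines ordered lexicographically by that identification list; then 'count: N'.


label-compatible node identifications between L(r1) and L(r2): 0~1, 1~0, 1~2, 2~1, 3~0, 3~2
6 of the induced correspondences are critical overlaps of r1 and r2.
overlap: 0~1, 1~0, 3~2
overlap: 0~1, 3~2
overlap: 1~0, 2~1, 3~2
overlap: 1~0, 3~2
overlap: 2~1, 3~2
overlap: 3~2
count: 6


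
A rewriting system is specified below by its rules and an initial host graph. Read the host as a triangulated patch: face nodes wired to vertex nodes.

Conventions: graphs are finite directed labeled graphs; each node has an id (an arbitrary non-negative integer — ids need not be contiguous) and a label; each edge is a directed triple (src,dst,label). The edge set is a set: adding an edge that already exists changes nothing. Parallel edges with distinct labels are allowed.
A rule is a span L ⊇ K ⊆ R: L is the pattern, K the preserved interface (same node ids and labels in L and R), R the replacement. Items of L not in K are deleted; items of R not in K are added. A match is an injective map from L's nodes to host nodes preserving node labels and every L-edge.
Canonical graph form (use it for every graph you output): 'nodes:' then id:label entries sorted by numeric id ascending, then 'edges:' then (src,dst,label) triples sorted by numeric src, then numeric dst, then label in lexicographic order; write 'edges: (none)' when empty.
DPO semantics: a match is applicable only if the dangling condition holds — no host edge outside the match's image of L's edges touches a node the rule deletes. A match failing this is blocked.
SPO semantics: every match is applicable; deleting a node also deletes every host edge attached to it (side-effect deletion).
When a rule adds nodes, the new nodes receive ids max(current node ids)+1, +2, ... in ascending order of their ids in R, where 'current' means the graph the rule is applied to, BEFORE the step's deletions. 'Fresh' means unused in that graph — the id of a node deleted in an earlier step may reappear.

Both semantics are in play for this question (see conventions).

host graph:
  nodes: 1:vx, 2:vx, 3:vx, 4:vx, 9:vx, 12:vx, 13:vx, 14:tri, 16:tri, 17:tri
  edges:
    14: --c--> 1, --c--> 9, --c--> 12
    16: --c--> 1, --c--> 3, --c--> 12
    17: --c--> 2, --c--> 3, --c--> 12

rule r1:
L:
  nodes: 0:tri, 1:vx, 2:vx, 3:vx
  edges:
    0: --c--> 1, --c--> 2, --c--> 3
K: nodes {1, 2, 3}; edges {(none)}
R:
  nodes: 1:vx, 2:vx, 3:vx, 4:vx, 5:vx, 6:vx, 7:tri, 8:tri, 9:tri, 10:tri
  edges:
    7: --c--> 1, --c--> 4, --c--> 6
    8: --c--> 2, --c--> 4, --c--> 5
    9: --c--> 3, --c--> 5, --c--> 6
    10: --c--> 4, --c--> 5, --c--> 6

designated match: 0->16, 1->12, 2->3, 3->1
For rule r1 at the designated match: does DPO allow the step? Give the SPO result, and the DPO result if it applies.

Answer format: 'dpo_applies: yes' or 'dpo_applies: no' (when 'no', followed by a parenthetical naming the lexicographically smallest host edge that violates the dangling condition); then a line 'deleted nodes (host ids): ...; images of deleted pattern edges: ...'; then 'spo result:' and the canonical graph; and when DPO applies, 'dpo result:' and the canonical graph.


dpo_applies: yes
deleted nodes (host ids): 16; images of deleted pattern edges: (16,1,c); (16,3,c); (16,12,c)
spo result:
nodes: 1:vx, 2:vx, 3:vx, 4:vx, 9:vx, 12:vx, 13:vx, 14:tri, 17:tri, 18:vx, 19:vx, 20:vx, 21:tri, 22:tri, 23:tri, 24:tri
edges: (14,1,c); (14,9,c); (14,12,c); (17,2,c); (17,3,c); (17,12,c); (21,12,c); (21,18,c); (21,20,c); (22,3,c); (22,18,c); (22,19,c); (23,1,c); (23,19,c); (23,20,c); (24,18,c); (24,19,c); (24,20,c)
dpo result:
nodes: 1:vx, 2:vx, 3:vx, 4:vx, 9:vx, 12:vx, 13:vx, 14:tri, 17:tri, 18:vx, 19:vx, 20:vx, 21:tri, 22:tri, 23:tri, 24:tri
edges: (14,1,c); (14,9,c); (14,12,c); (17,2,c); (17,3,c); (17,12,c); (21,12,c); (21,18,c); (21,20,c); (22,3,c); (22,18,c); (22,19,c); (23,1,c); (23,19,c); (23,20,c); (24,18,c); (24,19,c); (24,20,c)


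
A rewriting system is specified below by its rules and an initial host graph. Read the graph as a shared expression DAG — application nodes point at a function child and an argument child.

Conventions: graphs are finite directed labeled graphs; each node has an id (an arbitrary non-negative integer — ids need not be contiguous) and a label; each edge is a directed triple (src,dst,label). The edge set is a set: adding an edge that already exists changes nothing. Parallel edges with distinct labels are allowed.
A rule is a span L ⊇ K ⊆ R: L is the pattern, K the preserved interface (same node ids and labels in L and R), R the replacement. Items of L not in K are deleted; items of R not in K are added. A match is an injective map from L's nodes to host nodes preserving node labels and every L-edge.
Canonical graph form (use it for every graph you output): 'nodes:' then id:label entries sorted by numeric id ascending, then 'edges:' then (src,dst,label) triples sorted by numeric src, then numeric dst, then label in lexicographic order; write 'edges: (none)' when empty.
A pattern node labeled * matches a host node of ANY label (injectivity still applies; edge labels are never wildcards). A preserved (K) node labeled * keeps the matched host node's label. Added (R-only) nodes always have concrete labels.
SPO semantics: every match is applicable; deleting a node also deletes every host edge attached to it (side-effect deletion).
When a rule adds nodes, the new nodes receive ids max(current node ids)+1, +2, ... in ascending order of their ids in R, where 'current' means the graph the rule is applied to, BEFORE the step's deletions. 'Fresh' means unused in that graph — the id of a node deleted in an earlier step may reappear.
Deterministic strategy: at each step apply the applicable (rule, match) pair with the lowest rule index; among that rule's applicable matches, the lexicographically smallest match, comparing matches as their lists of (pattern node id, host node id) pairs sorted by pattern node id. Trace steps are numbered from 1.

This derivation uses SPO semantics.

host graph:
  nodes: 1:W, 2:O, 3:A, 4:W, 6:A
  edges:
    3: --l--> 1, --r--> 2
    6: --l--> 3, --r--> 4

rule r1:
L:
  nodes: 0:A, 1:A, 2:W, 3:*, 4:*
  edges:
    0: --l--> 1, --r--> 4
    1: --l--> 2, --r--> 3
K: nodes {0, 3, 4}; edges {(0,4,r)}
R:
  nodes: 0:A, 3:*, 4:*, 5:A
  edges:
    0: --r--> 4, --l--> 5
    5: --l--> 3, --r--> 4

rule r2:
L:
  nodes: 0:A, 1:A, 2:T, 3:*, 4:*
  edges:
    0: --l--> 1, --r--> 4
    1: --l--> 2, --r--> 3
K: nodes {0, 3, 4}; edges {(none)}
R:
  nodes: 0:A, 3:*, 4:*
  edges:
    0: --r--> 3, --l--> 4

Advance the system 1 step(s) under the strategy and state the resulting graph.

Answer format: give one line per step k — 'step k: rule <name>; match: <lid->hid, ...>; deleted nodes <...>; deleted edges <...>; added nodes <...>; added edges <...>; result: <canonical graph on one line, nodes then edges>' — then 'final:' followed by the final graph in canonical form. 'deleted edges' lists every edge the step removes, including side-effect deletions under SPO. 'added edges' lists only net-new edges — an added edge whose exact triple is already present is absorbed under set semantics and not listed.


step 1: rule r1; match: 0->6, 1->3, 2->1, 3->2, 4->4; deleted nodes 1, 3; deleted edges (3,1,l); (3,2,r); (6,3,l); added nodes 7; added edges (6,7,l); (7,2,l); (7,4,r); result: nodes: 2:O, 4:W, 6:A, 7:A edges: (6,4,r); (6,7,l); (7,2,l); (7,4,r)
final:
nodes: 2:O, 4:W, 6:A, 7:A
edges: (6,4,r); (6,7,l); (7,2,l); (7,4,r)


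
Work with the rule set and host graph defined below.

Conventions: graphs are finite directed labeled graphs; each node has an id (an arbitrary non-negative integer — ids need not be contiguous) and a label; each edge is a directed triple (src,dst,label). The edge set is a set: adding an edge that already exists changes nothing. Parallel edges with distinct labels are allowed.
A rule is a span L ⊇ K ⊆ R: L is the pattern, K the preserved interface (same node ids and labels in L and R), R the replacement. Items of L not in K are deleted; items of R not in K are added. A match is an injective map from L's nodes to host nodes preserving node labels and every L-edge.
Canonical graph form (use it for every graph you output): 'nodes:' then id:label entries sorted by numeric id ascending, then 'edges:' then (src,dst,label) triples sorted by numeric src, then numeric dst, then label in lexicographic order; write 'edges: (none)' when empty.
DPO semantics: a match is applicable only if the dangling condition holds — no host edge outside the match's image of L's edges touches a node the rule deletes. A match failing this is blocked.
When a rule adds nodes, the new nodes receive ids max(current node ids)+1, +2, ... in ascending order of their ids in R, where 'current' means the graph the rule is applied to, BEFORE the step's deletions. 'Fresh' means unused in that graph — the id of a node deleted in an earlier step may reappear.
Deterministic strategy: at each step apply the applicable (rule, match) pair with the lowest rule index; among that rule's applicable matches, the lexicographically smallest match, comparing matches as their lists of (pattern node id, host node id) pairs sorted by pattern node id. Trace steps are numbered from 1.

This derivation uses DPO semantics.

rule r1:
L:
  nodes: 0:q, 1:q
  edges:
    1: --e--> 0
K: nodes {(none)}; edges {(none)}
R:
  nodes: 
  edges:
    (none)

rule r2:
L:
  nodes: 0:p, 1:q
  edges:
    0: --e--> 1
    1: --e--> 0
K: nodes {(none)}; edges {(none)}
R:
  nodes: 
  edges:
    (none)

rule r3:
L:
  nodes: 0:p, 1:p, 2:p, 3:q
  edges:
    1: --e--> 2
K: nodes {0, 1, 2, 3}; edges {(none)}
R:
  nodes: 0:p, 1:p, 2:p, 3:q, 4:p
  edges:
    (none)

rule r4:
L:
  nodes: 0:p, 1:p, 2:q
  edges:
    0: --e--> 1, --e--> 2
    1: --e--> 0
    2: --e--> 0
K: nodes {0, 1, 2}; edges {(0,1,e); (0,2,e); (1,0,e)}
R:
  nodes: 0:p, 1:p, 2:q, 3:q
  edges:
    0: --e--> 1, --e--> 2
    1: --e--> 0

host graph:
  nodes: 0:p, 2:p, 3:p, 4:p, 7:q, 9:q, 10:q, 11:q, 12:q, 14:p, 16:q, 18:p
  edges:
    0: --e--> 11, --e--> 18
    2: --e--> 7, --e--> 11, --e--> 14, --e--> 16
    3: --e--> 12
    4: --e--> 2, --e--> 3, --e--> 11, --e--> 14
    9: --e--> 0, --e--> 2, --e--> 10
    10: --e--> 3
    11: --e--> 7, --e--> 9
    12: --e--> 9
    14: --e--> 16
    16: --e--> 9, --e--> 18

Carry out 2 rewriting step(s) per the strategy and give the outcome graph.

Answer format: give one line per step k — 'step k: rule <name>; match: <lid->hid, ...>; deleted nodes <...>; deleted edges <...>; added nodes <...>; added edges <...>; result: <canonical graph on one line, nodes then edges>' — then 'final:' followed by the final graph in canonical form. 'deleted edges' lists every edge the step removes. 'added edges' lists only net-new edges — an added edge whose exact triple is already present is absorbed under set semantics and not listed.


step 1: rule r3; match: 0->0, 1->2, 2->14, 3->7; deleted nodes (none); deleted edges (2,14,e); added nodes 19; added edges (none); result: nodes: 0:p, 2:p, 3:p, 4:p, 7:q, 9:q, 10:q, 11:q, 12:q, 14:p, 16:q, 18:p, 19:p edges: (0,11,e); (0,18,e); (2,7,e); (2,11,e); (2,16,e); (3,12,e); (4,2,e); (4,3,e); (4,11,e); (4,14,e); (9,0,e); (9,2,e); (9,10,e); (10,3,e); (11,7,e); (11,9,e); (12,9,e); (14,16,e); (16,9,e); (16,18,e)
step 2: rule r3; match: 0->0, 1->4, 2->2, 3->7; deleted nodes (none); deleted edges (4,2,e); added nodes 20; added edges (none); result: nodes: 0:p, 2:p, 3:p, 4:p, 7:q, 9:q, 10:q, 11:q, 12:q, 14:p, 16:q, 18:p, 19:p, 20:p edges: (0,11,e); (0,18,e); (2,7,e); (2,11,e); (2,16,e); (3,12,e); (4,3,e); (4,11,e); (4,14,e); (9,0,e); (9,2,e); (9,10,e); (10,3,e); (11,7,e); (11,9,e); (12,9,e); (14,16,e); (16,9,e); (16,18,e)
final:
nodes: 0:p, 2:p, 3:p, 4:p, 7:q, 9:q, 10:q, 11:q, 12:q, 14:p, 16:q, 18:p, 19:p, 20:p
edges: (0,11,e); (0,18,e); (2,7,e); (2,11,e); (2,16,e); (3,12,e); (4,3,e); (4,11,e); (4,14,e); (9,0,e); (9,2,e); (9,10,e); (10,3,e); (11,7,e); (11,9,e); (12,9,e); (14,16,e); (16,9,e); (16,18,e)
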